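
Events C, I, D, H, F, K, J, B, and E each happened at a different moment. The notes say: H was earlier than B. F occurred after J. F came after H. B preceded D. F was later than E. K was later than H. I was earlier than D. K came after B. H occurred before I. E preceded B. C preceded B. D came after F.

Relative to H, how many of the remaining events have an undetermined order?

Forced after H: B, D, F, I, and K.
That leaves C, E, and J with no forced order relative to H — 3.

3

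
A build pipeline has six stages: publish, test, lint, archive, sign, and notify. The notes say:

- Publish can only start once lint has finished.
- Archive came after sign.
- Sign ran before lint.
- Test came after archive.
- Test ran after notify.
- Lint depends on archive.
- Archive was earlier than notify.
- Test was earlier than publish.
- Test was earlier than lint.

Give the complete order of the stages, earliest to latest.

The constraints fix every adjacent pair, so only one ordering works:
sign → archive → notify → test → lint → publish.

sign, archive, notify, test, lint, publish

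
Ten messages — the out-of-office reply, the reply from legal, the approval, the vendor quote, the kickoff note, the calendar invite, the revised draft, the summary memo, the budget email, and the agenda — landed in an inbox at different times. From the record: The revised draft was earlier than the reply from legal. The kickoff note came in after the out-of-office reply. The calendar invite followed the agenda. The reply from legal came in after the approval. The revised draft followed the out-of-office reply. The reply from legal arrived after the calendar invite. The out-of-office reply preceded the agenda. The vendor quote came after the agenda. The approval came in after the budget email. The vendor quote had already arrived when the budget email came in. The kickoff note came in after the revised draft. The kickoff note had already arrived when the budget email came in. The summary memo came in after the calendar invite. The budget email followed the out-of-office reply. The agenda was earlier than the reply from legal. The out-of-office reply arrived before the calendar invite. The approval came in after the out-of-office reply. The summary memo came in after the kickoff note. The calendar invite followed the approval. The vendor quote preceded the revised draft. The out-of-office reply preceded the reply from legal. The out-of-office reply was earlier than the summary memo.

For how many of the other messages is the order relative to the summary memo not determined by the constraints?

1

Forced before the summary memo: the agenda, the approval, the budget email, the calendar invite, the kickoff note, the out-of-office reply, the revised draft, and the vendor quote.
That leaves the reply from legal with no forced order relative to the summary memo — 1.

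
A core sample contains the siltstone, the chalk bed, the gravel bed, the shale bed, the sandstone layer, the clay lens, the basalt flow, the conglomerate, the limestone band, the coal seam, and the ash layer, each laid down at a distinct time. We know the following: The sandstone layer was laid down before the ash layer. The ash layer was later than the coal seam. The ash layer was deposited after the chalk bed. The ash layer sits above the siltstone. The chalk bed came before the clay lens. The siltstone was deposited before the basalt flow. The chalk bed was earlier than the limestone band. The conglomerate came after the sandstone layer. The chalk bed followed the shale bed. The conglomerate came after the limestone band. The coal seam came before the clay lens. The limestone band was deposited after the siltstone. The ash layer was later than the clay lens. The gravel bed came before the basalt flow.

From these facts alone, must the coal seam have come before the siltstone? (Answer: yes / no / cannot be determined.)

cannot be determined

No chain of stated constraints runs from the coal seam to the siltstone, and none runs from the siltstone to the coal seam either.
So the relative order of the coal seam and the siltstone is not fixed by the given facts.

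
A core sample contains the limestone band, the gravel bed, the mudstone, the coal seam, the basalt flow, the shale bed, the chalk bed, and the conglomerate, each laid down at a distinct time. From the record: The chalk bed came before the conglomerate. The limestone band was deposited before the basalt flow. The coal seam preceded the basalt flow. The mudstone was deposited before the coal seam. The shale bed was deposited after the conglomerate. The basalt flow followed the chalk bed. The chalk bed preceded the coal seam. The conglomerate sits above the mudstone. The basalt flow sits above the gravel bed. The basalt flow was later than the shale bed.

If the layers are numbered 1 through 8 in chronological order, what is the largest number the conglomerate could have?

6

The conglomerate must come before the basalt flow and the shale bed — 2 layers forced after it.
Everything else can be placed before the conglomerate in some valid order, so the conglomerate can sit as late as position 8 − 2 = 6.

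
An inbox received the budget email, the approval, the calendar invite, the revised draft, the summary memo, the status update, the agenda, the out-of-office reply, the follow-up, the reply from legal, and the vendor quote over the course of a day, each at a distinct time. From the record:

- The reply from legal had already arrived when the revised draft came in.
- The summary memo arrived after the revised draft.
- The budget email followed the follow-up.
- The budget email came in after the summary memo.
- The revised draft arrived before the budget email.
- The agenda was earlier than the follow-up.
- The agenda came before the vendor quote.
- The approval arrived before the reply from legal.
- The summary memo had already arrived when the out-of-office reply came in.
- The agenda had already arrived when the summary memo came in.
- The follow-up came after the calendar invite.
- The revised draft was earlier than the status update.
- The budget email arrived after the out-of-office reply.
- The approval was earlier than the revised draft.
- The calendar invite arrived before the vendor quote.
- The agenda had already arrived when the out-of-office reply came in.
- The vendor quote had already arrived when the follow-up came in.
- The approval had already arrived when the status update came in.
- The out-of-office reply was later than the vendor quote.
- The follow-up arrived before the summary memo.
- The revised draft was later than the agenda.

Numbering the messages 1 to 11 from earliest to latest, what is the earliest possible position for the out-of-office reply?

9

The agenda, the approval, the calendar invite, the follow-up, the reply from legal, the revised draft, the summary memo, and the vendor quote must all come before the out-of-office reply — 8 forced predecessors.
Nothing else is forced ahead of the out-of-office reply, so its earliest slot is position 8 + 1 = 9.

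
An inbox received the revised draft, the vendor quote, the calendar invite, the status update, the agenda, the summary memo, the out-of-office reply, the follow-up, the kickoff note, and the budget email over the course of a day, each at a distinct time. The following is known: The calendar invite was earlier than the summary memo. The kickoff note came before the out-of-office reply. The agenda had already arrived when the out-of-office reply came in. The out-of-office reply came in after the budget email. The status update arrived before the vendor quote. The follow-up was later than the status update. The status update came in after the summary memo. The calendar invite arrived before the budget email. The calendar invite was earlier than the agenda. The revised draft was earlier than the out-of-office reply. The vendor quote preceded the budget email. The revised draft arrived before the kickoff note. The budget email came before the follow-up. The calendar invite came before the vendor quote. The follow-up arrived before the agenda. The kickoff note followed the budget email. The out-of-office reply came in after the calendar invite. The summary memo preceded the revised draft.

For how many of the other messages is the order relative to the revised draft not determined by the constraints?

5

Forced before the revised draft: the calendar invite and the summary memo; forced after the revised draft: the kickoff note and the out-of-office reply.
That leaves the agenda, the budget email, the follow-up, the status update, and the vendor quote with no forced order relative to the revised draft — 5.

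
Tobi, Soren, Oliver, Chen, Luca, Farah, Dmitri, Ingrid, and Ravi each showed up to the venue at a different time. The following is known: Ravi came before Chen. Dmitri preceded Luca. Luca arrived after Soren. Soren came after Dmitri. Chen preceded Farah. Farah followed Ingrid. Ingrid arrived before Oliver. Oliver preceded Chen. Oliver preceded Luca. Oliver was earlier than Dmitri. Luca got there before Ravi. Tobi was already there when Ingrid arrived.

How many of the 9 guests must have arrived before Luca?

Directly stated before Luca: Dmitri, Oliver, and Soren.
Ingrid reaches Luca via Ingrid → Oliver → Luca.
Tobi reaches Luca via Tobi → Ingrid → Oliver → Luca.
No chain forces Farah (or any of the others) ahead of Luca.
That's Dmitri, Ingrid, Oliver, Soren, and Tobi — 5 in all.

5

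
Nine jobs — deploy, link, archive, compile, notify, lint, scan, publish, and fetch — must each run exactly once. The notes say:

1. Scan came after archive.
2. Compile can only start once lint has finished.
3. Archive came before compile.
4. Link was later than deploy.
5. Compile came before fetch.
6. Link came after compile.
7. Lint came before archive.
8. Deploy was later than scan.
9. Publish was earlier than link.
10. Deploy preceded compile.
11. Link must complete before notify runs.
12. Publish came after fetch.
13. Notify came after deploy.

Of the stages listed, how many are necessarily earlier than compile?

4

Directly stated before compile: archive, deploy, and lint.
Scan reaches compile via scan → deploy → compile.
That's archive, deploy, lint, and scan — 4 in all.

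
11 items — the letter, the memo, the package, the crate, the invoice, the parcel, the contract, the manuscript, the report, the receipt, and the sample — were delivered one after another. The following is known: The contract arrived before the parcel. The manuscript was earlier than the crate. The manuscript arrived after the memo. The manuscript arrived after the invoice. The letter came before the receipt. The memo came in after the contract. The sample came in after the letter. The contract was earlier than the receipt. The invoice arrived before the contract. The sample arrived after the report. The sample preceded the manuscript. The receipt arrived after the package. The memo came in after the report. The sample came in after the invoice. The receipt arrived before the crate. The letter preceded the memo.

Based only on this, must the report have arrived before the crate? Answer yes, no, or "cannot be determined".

Chain the constraints: the report → the memo → the manuscript → the crate. Each link is directly stated, so the report comes before the crate.

yes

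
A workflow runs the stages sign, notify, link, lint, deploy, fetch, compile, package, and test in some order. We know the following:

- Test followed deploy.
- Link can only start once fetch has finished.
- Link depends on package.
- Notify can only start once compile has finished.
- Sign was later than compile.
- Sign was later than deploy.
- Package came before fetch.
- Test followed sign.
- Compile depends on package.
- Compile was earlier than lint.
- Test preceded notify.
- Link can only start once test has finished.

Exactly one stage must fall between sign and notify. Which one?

test

Tracing the constraints gives sign → test → notify, so test sits after sign and before notify.
No other stage is forced both after sign and before notify.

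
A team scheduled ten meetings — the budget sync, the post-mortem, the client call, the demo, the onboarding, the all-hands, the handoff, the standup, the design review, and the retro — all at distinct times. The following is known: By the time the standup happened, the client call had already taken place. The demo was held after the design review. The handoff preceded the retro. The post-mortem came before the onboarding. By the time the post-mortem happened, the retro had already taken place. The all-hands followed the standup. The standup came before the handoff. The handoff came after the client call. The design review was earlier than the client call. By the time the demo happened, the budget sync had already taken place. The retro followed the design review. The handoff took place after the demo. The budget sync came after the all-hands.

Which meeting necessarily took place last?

the onboarding

Every other meeting has a chain of constraints placing it before the onboarding, so the onboarding is last.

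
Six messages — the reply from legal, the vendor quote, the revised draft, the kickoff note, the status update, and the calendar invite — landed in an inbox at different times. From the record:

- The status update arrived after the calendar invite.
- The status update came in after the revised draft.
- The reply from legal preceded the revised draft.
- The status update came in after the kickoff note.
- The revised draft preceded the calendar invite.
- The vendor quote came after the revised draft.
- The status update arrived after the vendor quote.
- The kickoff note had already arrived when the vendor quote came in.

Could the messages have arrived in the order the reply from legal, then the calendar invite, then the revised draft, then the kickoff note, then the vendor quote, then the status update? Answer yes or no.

The constraints require the revised draft before the calendar invite, but in the proposed sequence the calendar invite appears ahead of the revised draft. That one violation is enough.

no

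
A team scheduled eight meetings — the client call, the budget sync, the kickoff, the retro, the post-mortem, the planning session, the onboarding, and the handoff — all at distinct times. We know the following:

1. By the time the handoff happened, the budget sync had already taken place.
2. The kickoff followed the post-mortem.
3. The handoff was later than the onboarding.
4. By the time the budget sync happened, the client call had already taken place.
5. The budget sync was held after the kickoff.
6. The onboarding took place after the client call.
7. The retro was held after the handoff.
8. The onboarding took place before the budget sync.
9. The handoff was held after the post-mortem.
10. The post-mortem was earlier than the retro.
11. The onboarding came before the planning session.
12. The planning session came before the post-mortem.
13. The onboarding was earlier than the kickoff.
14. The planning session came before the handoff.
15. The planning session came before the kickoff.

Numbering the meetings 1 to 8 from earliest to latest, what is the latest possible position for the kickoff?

The kickoff must come before the budget sync, the handoff, and the retro — 3 meetings forced after it.
Everything else can be placed before the kickoff in some valid order, so the kickoff can sit as late as position 8 − 3 = 5.

5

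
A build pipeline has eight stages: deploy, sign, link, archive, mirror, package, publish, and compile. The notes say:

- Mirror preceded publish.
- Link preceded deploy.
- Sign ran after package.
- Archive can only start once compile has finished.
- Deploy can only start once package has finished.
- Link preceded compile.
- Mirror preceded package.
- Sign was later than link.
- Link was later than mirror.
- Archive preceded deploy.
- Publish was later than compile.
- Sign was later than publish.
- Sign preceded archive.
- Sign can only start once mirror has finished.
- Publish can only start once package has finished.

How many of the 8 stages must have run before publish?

Directly stated before publish: compile, mirror, and package.
Link reaches publish via link → compile → publish.
No chain forces archive (or any of the others) ahead of publish.
That's compile, link, mirror, and package — 4 in all.

4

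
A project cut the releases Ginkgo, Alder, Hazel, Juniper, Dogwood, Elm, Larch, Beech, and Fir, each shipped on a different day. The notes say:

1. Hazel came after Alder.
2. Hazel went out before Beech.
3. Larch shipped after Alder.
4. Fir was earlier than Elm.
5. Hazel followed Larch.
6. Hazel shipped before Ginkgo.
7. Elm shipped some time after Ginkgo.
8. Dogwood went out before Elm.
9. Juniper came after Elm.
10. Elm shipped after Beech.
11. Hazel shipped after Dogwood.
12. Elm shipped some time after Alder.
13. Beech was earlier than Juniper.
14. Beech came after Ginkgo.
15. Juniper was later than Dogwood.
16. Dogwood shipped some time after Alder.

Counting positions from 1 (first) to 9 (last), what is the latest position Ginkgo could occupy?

6

Ginkgo must come before Beech, Elm, and Juniper — 3 releases forced after it.
Everything else can be placed before Ginkgo in some valid order, so Ginkgo can sit as late as position 9 − 3 = 6.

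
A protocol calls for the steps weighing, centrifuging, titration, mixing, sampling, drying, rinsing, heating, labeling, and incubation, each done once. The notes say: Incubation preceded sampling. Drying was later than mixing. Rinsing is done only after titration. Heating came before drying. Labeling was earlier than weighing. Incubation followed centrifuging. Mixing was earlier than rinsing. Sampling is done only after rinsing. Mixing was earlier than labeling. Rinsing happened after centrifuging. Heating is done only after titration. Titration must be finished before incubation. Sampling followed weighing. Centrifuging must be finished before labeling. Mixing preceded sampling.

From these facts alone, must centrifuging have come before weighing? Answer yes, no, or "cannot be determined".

Chain the constraints: centrifuging → labeling → weighing. Each link is directly stated, so centrifuging comes before weighing.

yes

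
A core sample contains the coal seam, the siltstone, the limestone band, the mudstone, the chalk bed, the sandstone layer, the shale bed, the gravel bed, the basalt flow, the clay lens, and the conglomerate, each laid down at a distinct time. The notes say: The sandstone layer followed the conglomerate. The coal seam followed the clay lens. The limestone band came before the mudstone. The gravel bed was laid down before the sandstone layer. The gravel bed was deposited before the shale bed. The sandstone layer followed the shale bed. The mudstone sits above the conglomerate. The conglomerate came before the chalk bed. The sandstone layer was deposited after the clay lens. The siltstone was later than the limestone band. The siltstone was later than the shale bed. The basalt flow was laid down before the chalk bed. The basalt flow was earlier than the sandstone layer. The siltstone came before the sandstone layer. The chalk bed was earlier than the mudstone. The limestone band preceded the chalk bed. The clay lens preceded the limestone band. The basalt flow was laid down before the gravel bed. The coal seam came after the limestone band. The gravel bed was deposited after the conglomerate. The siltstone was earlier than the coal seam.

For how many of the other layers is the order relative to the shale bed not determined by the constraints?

4

Forced before the shale bed: the basalt flow, the conglomerate, and the gravel bed; forced after the shale bed: the coal seam, the sandstone layer, and the siltstone.
That leaves the chalk bed, the clay lens, the limestone band, and the mudstone with no forced order relative to the shale bed — 4.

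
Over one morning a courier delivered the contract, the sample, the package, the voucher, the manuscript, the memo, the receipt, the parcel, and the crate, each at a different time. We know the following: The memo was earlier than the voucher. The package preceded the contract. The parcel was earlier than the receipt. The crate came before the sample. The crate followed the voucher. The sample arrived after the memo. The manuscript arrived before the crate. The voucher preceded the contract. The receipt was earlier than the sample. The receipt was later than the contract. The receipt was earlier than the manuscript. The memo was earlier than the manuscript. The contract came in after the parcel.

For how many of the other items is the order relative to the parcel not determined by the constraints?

3

Forced after the parcel: the contract, the crate, the manuscript, the receipt, and the sample.
That leaves the memo, the package, and the voucher with no forced order relative to the parcel — 3.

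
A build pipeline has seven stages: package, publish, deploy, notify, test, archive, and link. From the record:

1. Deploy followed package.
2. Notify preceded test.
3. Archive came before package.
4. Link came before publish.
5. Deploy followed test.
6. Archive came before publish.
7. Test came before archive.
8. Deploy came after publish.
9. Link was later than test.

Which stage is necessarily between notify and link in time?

Tracing the constraints gives notify → test → link, so test sits after notify and before link.
No other stage is forced both after notify and before link.

test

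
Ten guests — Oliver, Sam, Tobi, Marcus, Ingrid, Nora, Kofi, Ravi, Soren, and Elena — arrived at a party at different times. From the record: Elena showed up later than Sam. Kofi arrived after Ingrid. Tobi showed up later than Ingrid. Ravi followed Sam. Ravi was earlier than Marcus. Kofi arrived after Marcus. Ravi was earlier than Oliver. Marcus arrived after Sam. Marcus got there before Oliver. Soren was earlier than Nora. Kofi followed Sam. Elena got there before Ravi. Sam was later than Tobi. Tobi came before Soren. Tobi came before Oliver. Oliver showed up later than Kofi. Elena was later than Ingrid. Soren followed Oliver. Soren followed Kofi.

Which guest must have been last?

Every other guest has a chain of constraints placing them before Nora, so Nora is last.

Nora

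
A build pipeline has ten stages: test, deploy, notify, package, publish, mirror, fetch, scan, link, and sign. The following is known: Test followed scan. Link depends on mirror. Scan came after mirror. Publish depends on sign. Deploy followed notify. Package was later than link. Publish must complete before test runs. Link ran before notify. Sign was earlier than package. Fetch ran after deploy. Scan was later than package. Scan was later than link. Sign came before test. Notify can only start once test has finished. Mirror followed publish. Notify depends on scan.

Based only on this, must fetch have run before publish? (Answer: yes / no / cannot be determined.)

Tracing the constraints gives publish → test → notify → deploy → fetch, so publish must come before fetch.
That means fetch cannot be before publish.

no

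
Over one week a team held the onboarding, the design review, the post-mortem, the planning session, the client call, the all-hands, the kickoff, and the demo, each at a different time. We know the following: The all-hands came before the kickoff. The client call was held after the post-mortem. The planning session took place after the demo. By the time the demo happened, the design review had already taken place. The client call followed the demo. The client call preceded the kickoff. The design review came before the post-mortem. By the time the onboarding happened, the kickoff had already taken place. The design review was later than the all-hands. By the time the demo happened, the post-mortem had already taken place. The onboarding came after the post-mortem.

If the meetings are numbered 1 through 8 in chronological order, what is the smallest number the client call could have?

The all-hands, the demo, the design review, and the post-mortem must all come before the client call — 4 forced predecessors.
Nothing else is forced ahead of the client call, so its earliest slot is position 4 + 1 = 5.

5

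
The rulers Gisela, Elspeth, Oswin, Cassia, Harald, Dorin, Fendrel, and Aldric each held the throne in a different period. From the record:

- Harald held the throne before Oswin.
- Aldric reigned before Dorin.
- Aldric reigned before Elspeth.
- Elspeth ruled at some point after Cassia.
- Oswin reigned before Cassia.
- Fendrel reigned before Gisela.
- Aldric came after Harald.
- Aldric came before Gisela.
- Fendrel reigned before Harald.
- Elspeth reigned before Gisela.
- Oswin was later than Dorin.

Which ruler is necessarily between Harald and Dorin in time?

Tracing the constraints gives Harald → Aldric → Dorin, so Aldric sits after Harald and before Dorin.
No other ruler is forced both after Harald and before Dorin.

Aldric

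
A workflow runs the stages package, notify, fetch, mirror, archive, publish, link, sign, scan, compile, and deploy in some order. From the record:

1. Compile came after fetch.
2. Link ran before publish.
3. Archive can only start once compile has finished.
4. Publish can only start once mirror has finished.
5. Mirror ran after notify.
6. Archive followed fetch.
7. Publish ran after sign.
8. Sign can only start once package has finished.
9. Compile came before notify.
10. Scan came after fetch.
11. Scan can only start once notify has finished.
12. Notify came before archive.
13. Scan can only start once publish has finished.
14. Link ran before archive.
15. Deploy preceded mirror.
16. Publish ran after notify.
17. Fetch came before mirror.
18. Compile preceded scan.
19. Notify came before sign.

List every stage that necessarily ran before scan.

compile, deploy, fetch, link, mirror, notify, package, publish, sign

Directly stated before scan: compile, fetch, notify, and publish.
Deploy reaches scan via deploy → mirror → publish → scan.
Link reaches scan via link → publish → scan.
Mirror reaches scan via mirror → publish → scan.
Likewise package and sign each reach scan by chaining the stated constraints.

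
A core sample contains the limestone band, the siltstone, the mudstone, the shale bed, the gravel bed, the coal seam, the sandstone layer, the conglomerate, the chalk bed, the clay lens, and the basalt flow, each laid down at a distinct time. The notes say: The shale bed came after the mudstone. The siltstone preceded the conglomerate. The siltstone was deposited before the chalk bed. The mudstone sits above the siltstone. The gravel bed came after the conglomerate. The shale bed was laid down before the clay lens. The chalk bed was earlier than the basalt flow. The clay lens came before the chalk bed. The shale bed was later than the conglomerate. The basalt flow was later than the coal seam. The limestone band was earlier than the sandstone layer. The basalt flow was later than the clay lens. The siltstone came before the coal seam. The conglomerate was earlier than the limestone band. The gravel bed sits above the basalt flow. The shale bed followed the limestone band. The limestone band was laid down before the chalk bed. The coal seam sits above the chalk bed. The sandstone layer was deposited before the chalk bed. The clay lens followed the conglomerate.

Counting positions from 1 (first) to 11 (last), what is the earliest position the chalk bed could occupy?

The clay lens, the conglomerate, the limestone band, the mudstone, the sandstone layer, the shale bed, and the siltstone must all come before the chalk bed — 7 forced predecessors.
Nothing else is forced ahead of the chalk bed, so its earliest slot is position 7 + 1 = 8.

8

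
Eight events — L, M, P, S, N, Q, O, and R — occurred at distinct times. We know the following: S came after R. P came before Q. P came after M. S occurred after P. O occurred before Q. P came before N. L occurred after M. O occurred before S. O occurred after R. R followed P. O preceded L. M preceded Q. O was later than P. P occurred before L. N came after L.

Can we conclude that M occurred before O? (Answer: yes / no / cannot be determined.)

yes

Chain the constraints: M → P → O. Each link is directly stated, so M comes before O.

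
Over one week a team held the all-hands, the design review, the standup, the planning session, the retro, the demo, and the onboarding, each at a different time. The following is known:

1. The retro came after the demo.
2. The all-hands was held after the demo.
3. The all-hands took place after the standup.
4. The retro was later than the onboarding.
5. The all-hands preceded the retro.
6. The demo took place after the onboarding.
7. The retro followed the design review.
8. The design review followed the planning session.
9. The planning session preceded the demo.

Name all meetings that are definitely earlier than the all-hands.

Directly stated before the all-hands: the demo and the standup.
The onboarding reaches the all-hands via the onboarding → the demo → the all-hands.
The planning session reaches the all-hands via the planning session → the demo → the all-hands.

the demo, the onboarding, the planning session, the standup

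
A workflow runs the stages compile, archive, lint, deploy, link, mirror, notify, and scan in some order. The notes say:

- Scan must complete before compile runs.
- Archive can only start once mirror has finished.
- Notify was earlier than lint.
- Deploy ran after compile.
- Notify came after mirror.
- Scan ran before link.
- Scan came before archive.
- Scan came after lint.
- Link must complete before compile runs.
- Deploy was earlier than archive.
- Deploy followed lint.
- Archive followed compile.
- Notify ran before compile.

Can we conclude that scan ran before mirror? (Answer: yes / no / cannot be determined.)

Tracing the constraints gives mirror → notify → lint → scan, so mirror must come before scan.
That means scan cannot be before mirror.

no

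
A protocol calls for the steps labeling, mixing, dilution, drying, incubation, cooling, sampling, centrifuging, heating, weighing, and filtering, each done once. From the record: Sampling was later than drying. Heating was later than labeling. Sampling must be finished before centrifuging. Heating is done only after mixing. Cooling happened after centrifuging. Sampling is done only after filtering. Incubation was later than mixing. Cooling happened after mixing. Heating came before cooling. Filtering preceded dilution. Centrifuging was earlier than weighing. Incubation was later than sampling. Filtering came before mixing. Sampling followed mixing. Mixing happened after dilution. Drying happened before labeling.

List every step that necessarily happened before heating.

dilution, drying, filtering, labeling, mixing

Directly stated before heating: labeling and mixing.
Dilution reaches heating via dilution → mixing → heating.
Drying reaches heating via drying → labeling → heating.
Filtering reaches heating via filtering → mixing → heating.
No chain forces cooling (or any of the others) ahead of heating.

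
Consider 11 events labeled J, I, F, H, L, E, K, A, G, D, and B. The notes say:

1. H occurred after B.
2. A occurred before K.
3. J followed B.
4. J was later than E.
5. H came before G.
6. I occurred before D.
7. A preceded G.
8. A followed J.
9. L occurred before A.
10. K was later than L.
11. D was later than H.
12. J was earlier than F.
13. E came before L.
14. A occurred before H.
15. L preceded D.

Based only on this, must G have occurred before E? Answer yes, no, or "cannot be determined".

no

Tracing the constraints gives E → L → A → G, so E must come before G.
That means G cannot be before E.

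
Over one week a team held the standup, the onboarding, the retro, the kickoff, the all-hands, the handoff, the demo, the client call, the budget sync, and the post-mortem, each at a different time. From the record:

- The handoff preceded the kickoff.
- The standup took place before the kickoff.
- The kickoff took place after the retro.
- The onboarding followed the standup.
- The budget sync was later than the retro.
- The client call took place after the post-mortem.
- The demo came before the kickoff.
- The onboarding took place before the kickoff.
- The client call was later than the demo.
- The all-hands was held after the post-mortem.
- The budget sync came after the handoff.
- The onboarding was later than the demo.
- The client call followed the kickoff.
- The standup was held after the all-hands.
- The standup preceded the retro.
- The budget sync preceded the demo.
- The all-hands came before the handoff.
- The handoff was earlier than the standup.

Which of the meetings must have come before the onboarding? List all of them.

the all-hands, the budget sync, the demo, the handoff, the post-mortem, the retro, the standup

Directly stated before the onboarding: the demo and the standup.
The all-hands reaches the onboarding via the all-hands → the standup → the onboarding.
The budget sync reaches the onboarding via the budget sync → the demo → the onboarding.
The handoff reaches the onboarding via the handoff → the standup → the onboarding.
Likewise the post-mortem and the retro each reach the onboarding by chaining the stated constraints.
No chain forces the client call (or any of the others) ahead of the onboarding.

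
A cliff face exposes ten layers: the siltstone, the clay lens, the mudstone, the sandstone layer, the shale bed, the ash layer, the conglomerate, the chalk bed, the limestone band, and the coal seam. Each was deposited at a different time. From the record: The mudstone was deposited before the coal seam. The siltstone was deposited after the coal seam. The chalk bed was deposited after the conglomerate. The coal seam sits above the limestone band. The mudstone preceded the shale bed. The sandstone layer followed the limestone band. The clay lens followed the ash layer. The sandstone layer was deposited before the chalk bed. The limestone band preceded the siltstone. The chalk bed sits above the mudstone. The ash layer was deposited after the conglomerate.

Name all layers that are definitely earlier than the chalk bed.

the conglomerate, the limestone band, the mudstone, the sandstone layer

Directly stated before the chalk bed: the conglomerate, the mudstone, and the sandstone layer.
The limestone band reaches the chalk bed via the limestone band → the sandstone layer → the chalk bed.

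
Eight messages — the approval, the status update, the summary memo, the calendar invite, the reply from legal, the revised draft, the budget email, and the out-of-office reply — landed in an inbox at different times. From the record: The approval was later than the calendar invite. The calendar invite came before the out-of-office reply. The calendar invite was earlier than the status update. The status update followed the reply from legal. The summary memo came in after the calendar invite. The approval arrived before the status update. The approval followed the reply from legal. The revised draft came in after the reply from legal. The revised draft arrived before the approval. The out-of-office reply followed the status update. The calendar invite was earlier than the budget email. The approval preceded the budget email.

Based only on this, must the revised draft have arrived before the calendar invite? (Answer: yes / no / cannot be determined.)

No chain of stated constraints runs from the revised draft to the calendar invite, and none runs from the calendar invite to the revised draft either.
So the relative order of the revised draft and the calendar invite is not fixed by the given facts.

cannot be determined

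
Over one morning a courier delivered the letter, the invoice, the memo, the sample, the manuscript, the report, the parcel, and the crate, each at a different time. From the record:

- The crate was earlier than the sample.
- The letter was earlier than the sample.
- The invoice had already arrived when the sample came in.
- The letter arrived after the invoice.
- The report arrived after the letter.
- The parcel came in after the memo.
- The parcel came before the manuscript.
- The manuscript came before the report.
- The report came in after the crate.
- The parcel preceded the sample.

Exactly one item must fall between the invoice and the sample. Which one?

Tracing the constraints gives the invoice → the letter → the sample, so the letter sits after the invoice and before the sample.
No other item is forced both after the invoice and before the sample.

the letter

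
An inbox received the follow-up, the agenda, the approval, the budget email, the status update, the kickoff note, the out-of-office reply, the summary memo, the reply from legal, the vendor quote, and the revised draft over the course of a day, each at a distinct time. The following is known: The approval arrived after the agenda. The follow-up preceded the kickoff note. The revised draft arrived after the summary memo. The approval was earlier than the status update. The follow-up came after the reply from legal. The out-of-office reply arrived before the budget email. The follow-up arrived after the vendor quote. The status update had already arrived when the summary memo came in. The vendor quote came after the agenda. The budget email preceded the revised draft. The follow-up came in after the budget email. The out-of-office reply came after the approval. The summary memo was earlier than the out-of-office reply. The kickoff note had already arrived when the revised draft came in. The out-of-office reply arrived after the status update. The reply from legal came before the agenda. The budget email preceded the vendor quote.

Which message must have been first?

The reply from legal has a chain of constraints placing it before every other message, so the reply from legal must be first.

the reply from legal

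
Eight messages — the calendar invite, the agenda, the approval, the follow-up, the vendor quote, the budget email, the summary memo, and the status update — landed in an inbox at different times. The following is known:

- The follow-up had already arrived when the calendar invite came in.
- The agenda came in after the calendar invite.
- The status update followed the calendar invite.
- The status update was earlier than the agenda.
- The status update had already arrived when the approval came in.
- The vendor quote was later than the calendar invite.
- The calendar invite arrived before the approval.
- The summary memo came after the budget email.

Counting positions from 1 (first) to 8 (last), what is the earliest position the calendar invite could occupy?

2

The follow-up must come before the calendar invite — 1 forced predecessor.
Nothing else is forced ahead of the calendar invite, so its earliest slot is position 1 + 1 = 2.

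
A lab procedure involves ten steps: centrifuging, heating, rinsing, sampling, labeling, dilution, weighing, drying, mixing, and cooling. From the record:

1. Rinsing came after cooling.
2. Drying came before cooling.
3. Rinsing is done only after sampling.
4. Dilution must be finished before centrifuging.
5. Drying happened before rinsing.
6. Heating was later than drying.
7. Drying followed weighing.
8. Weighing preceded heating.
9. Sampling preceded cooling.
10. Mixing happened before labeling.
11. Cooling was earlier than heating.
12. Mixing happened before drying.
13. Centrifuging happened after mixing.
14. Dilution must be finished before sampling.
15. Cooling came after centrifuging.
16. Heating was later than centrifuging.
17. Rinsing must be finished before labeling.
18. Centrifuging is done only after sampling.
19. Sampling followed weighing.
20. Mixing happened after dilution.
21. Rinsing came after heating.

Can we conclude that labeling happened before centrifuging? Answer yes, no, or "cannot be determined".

no

Tracing the constraints gives centrifuging → cooling → rinsing → labeling, so centrifuging must come before labeling.
That means labeling cannot be before centrifuging.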